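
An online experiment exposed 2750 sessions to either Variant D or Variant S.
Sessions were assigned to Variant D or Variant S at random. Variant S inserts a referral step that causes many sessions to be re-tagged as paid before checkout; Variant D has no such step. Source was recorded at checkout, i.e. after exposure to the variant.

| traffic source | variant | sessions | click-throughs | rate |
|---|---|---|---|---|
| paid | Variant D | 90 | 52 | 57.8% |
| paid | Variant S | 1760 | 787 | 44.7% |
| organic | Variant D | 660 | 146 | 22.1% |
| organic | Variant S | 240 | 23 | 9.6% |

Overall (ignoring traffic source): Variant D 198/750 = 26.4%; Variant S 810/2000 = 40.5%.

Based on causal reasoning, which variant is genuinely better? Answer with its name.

Traffic source is recorded after the variant and is itself shifted by it — it sits on the causal path from variant to outcome. Conditioning on a mediator would strip out part of the effect we want; the pooled comparison gives the total causal effect.
Pooled: Variant D 26.4% vs Variant S 40.5%; Variant S is higher overall.

Variant S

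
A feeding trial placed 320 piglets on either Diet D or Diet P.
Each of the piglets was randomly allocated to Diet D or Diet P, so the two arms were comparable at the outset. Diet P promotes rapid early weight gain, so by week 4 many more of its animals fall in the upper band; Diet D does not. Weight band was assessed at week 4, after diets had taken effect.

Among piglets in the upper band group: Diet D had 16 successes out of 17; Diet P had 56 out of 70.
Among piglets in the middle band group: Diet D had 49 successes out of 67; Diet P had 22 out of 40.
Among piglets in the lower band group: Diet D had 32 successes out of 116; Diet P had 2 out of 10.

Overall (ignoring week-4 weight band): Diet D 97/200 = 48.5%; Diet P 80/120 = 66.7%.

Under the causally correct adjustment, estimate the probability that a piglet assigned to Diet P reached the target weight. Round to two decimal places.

Within every week-4 weight band level Diet D has the higher rate, yet pooled Diet P does — Simpson's reversal.
Because the diet influences week-4 weight band, week-4 weight band is a post-treatment mediator, not a confounder. Stratifying on it would bias the estimate; the causal effect is the crude pooled difference.
So P(outcome | do(Diet P)) is just the pooled rate for Diet P: 80/120 = 0.667.

0.67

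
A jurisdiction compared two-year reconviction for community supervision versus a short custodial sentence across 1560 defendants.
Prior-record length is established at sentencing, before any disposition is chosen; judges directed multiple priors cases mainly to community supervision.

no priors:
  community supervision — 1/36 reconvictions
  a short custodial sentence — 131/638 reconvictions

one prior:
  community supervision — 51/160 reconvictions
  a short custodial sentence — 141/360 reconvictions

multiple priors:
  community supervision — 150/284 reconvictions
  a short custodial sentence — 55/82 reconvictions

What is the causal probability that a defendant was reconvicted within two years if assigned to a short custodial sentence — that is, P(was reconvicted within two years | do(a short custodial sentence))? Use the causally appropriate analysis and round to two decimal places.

0.38

community supervision is lower inside every prior-record length stratum but a short custodial sentence is lower in aggregate. Whether to stratify depends on how prior-record length relates to the disposition.
Prior-record length is set before the disposition has any effect — it is not caused by the disposition — and it independently drives the outcome. That makes it a confounder, so the causal comparison is within prior-record length levels.
Standardising a short custodial sentence to the population prior-record length mix: 0.432·131/638 + 0.333·141/360 + 0.235·55/82 = 0.377.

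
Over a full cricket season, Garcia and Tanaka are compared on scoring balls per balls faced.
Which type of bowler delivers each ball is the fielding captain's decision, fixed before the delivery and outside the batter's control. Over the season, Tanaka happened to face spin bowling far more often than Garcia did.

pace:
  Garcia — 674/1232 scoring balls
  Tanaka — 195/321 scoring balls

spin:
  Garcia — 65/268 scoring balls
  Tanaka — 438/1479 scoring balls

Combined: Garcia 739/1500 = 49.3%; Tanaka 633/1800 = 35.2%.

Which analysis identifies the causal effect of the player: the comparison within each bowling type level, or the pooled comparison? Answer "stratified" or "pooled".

stratified

Tanaka is higher inside every bowling type stratum but Garcia is higher in aggregate. Whether to stratify depends on how bowling type relates to the player.
Bowling type differs across players for reasons unrelated to any effect of the player itself, and it separately predicts the outcome — a classic confounder. We must compare within bowling type levels.
Within each level — pace: 54.7% vs 60.7%; spin: 24.3% vs 29.6% — Tanaka is higher every time.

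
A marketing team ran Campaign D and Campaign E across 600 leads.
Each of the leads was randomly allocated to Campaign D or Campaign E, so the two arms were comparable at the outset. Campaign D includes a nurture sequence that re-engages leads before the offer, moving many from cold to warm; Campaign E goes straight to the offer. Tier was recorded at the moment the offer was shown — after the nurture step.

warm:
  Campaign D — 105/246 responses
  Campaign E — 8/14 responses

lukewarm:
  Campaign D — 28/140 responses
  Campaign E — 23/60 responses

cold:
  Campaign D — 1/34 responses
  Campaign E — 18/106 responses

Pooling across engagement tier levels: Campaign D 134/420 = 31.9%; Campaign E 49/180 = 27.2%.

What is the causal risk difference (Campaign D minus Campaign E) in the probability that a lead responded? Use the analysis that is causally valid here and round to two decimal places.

+0.05

Campaign E is higher inside every engagement tier stratum but Campaign D is higher in aggregate. Whether to stratify depends on how engagement tier relates to the campaign.
Engagement tier here is a post-treatment variable shaped by the campaign; conditioning on it would introduce bias rather than remove it. The overall comparison is the causal one.
The causal difference is the pooled difference: 0.319 − 0.272 = +0.047.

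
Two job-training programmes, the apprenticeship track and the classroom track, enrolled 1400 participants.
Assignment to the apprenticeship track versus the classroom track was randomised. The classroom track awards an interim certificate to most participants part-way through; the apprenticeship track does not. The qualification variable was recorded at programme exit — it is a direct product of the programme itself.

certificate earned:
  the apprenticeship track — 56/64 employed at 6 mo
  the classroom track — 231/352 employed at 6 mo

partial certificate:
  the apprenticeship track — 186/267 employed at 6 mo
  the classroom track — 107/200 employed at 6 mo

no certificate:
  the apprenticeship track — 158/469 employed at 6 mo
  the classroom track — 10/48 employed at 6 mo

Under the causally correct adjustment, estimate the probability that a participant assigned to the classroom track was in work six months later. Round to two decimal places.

Qualification attained during the programme here is a post-treatment variable shaped by the programme; conditioning on it would introduce bias rather than remove it. The overall comparison is the causal one.
So P(outcome | do(the classroom track)) is just the pooled rate for the classroom track: 348/600 = 0.580.

0.58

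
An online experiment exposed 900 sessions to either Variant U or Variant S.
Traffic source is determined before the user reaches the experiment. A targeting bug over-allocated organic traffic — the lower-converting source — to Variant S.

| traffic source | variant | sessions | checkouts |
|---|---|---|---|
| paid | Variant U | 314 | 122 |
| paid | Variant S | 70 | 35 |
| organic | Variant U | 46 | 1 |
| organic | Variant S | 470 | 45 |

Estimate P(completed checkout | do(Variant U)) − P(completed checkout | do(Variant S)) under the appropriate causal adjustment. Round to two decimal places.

The traffic source-specific comparison favours Variant S throughout, but the pooled figures favour Variant U. The question is whether to condition on traffic source.
The imbalance in traffic source arose from how sessions were allocated, not from anything the variant did; and traffic source independently affects the outcome. The pooled gap is confounded — condition on traffic source.
Adjusting over the population distribution of traffic source: 0.427·(0.389−0.500) + 0.573·(0.022−0.096) = -0.090.

-0.09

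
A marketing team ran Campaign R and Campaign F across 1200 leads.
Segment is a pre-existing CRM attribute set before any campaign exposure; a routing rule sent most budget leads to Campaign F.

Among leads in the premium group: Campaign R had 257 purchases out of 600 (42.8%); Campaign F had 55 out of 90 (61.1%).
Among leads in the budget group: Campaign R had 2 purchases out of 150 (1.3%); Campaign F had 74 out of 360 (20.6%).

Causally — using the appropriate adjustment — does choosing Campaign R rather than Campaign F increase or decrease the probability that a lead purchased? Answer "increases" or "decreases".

decreases

The imbalance in customer segment arose from how leads were allocated, not from anything the campaign did; and customer segment independently affects the outcome. The pooled gap is confounded — condition on customer segment.
Within each level — premium: 42.8% vs 61.1%; budget: 1.3% vs 20.6% — Campaign F is higher every time.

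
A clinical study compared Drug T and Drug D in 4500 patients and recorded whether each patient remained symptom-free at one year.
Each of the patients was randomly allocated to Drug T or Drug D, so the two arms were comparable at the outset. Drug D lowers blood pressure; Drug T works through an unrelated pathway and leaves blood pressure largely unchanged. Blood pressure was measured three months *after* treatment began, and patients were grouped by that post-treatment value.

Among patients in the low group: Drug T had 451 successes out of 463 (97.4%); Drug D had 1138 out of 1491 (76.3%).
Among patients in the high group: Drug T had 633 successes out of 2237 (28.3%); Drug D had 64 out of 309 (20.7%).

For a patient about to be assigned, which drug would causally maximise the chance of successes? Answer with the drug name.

Blood pressure here is a post-treatment variable shaped by the drug; conditioning on it would introduce bias rather than remove it. The overall comparison is the causal one.
Pooled: Drug T 40.1% vs Drug D 66.8%; Drug D is higher overall.

Drug D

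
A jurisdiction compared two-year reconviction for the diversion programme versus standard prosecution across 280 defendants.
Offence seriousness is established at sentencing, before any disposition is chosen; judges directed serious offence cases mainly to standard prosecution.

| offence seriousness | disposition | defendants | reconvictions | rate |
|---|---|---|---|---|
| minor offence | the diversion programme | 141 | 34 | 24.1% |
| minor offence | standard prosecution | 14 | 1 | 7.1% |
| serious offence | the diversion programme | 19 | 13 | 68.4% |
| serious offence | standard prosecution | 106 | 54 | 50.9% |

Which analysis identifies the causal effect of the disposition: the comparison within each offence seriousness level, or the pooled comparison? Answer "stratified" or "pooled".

stratified

Within every offence seriousness level standard prosecution has the lower rate, yet pooled the diversion programme does — Simpson's reversal.
Here offence seriousness is a common cause — it drives both which disposition a case falls under and the outcome. The crude comparison mixes populations; the stratum-specific rates are the causally relevant ones.
Within each level — minor offence: 24.1% vs 7.1%; serious offence: 68.4% vs 50.9% — standard prosecution is lower every time.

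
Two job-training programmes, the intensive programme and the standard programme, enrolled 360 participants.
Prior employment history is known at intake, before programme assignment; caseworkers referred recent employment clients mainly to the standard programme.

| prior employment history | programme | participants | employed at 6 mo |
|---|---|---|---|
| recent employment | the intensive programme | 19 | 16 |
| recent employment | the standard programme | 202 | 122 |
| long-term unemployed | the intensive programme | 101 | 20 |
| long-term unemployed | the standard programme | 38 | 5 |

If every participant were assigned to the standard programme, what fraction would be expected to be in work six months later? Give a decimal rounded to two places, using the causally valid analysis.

0.42

the intensive programme is higher inside every prior employment history stratum but the standard programme is higher in aggregate. Whether to stratify depends on how prior employment history relates to the programme.
Since prior employment history is a pre-existing factor (not a product of the programme) and it affects the outcome on its own, it is a confounder. The stratified rates, not the pooled rate, identify the causal effect.
Standardising the standard programme to the population prior employment history mix: 0.614·122/202 + 0.386·5/38 = 0.422.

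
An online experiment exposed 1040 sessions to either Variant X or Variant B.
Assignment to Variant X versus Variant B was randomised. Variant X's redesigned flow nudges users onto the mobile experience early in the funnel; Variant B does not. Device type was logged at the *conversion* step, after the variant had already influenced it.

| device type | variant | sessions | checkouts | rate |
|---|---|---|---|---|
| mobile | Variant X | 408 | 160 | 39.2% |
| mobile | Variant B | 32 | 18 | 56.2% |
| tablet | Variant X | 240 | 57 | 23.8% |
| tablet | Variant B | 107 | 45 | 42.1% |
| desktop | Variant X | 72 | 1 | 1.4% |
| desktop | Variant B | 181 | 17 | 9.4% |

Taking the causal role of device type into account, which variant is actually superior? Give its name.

Variant X

Variant B is higher inside every device type stratum but Variant X is higher in aggregate. Whether to stratify depends on how device type relates to the variant.
Stratifying would compare variants among sessions the variants themselves sorted into device type groups — a form of selection on an intermediate. The unconditioned pooled rates give the total causal effect.
Pooled: Variant X 30.3% vs Variant B 25.0%; Variant X is higher overall.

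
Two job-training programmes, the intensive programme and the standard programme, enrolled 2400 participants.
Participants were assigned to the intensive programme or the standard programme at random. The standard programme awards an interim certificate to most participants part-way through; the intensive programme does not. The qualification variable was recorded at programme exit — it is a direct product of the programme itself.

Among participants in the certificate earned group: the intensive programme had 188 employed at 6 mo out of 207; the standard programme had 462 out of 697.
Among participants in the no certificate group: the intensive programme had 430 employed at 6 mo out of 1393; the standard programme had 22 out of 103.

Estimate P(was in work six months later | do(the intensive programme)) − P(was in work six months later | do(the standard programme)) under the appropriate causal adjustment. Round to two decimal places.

-0.22

the intensive programme is higher inside every qualification attained during the programme stratum but the standard programme is higher in aggregate. Whether to stratify depends on how qualification attained during the programme relates to the programme.
Stratifying would compare programmes among participants the programmes themselves sorted into qualification attained during the programme groups — a form of selection on an intermediate. The unconditioned pooled rates give the total causal effect.
The causal difference is the pooled difference: 0.386 − 0.605 = -0.219.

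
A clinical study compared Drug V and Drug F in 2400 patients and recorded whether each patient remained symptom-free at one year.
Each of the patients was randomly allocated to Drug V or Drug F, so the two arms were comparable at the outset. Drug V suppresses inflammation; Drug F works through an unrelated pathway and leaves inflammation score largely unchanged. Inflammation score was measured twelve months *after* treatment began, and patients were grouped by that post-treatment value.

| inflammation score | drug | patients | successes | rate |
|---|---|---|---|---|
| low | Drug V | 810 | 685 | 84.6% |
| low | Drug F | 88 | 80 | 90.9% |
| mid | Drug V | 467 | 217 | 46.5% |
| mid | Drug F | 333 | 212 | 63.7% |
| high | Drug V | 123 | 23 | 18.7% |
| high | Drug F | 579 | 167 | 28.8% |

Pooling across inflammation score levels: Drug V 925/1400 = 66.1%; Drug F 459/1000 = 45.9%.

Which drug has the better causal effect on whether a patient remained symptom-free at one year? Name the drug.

Drug V

Inflammation score here is a post-treatment variable shaped by the drug; conditioning on it would introduce bias rather than remove it. The overall comparison is the causal one.
Pooled: Drug V 66.1% vs Drug F 45.9%; Drug V is higher overall.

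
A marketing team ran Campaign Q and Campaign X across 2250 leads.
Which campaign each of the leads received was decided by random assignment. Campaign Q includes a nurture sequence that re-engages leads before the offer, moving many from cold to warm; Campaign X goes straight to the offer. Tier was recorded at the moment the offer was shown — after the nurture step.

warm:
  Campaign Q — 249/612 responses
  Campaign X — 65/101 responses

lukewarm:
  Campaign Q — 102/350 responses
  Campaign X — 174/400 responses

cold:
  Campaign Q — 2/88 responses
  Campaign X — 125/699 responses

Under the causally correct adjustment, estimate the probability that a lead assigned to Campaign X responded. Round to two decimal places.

The engagement tier-specific comparison favours Campaign X throughout, but the pooled figures favour Campaign Q. The question is whether to condition on engagement tier.
The distribution of engagement tier is itself part of what the campaign does — it is an intermediate outcome. Holding it fixed would remove that part of the effect; the total effect is the pooled difference.
So P(outcome | do(Campaign X)) is just the pooled rate for Campaign X: 364/1200 = 0.303.

0.30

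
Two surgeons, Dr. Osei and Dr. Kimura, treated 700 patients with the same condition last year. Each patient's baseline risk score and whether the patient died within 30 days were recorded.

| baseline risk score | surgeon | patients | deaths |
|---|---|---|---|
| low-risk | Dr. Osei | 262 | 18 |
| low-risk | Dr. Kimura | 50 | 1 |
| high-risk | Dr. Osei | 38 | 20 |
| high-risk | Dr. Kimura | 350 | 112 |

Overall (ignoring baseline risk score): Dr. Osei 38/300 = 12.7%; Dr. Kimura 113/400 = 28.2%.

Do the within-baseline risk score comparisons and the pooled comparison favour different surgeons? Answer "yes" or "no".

yes

Within each baseline risk score level (low-risk 6.9% vs 2.0%; high-risk 52.6% vs 32.0%), Dr. Kimura has the lower rate every time. Pooled: 12.7% vs 28.2% — Dr. Osei has the lower rate overall. The two comparisons disagree.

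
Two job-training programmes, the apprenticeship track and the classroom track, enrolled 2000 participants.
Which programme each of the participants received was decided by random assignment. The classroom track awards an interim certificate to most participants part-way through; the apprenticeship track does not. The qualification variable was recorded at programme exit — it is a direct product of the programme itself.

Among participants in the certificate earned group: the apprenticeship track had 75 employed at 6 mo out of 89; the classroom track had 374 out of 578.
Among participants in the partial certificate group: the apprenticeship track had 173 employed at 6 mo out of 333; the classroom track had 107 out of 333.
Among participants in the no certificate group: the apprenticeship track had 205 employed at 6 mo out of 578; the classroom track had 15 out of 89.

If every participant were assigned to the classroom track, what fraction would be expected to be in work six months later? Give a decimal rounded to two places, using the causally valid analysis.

Within every qualification attained during the programme level the apprenticeship track has the higher rate, yet pooled the classroom track does — Simpson's reversal.
Qualification attained during the programme is recorded after the programme and is itself shifted by it — it sits on the causal path from programme to outcome. Conditioning on a mediator would strip out part of the effect we want; the pooled comparison gives the total causal effect.
So P(outcome | do(the classroom track)) is just the pooled rate for the classroom track: 496/1000 = 0.496.

0.50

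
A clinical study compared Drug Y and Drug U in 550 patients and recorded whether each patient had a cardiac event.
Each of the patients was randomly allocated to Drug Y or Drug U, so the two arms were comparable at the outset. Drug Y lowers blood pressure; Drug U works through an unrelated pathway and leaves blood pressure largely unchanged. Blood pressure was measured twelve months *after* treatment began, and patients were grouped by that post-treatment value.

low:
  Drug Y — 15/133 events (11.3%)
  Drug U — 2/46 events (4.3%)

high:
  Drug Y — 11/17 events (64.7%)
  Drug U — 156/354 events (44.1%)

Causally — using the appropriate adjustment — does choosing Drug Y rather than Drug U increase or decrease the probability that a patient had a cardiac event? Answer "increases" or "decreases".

decreases

The blood pressure-specific comparison favours Drug U throughout, but the pooled figures favour Drug Y. The question is whether to condition on blood pressure.
Because the drug influences blood pressure, blood pressure is a post-treatment mediator, not a confounder. Stratifying on it would bias the estimate; the causal effect is the crude pooled difference.
Pooled: Drug Y 17.3% vs Drug U 39.5%; Drug Y is lower overall.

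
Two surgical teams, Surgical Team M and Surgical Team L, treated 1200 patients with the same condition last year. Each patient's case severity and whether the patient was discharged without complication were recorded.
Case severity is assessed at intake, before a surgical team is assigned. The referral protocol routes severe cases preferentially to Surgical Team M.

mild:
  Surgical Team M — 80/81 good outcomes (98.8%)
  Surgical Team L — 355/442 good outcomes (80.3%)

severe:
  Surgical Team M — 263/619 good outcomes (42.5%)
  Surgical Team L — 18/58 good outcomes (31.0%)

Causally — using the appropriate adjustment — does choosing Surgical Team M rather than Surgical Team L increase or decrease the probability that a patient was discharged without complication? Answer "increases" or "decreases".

increases

Within every case severity level Surgical Team M has the higher rate, yet pooled Surgical Team L does — Simpson's reversal.
The imbalance in case severity arose from how patients were allocated, not from anything the surgical team did; and case severity independently affects the outcome. The pooled gap is confounded — condition on case severity.
Within each level — mild: 98.8% vs 80.3%; severe: 42.5% vs 31.0% — Surgical Team M is higher every time.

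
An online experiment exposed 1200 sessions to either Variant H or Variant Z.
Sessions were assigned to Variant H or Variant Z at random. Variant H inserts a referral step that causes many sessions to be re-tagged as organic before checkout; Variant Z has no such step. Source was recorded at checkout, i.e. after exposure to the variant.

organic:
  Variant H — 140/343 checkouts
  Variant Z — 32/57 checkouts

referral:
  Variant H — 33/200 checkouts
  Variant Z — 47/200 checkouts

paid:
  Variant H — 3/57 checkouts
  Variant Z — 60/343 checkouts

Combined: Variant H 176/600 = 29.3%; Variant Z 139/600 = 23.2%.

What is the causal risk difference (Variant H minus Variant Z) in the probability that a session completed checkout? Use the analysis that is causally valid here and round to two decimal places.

+0.06

The stratified and pooled comparisons disagree (Variant Z wins within each traffic source; Variant H wins overall), so the answer turns on the causal role of traffic source.
Traffic source is downstream of the variant. One should not condition on a consequence of treatment, so the overall rates are the right comparison.
The causal difference is the pooled difference: 0.293 − 0.232 = +0.062.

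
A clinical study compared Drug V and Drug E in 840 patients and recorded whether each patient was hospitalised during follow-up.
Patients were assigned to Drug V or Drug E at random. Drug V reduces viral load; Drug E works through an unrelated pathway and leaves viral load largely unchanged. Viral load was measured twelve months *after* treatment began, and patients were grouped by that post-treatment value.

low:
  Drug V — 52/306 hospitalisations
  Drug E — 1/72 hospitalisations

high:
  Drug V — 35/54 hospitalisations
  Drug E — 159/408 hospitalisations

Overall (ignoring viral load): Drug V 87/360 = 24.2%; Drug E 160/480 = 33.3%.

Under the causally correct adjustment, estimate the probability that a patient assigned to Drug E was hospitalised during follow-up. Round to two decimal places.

0.33

Viral load is downstream of the drug. One should not condition on a consequence of treatment, so the overall rates are the right comparison.
So P(outcome | do(Drug E)) is just the pooled rate for Drug E: 160/480 = 0.333.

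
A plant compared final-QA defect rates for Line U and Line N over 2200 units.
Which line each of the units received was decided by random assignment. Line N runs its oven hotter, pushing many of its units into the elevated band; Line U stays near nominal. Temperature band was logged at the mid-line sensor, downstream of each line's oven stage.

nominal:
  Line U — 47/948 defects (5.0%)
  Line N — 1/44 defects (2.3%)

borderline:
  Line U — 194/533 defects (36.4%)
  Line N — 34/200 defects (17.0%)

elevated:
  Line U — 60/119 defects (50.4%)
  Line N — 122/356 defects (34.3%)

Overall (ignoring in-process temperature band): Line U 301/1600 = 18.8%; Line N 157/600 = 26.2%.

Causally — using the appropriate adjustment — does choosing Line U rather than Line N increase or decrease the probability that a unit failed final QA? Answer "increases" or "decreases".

The stratified and pooled comparisons disagree (Line N wins within each in-process temperature band; Line U wins overall), so the answer turns on the causal role of in-process temperature band.
In-process temperature band is recorded after the line and is itself shifted by it — it sits on the causal path from line to outcome. Conditioning on a mediator would strip out part of the effect we want; the pooled comparison gives the total causal effect.
Pooled: Line U 18.8% vs Line N 26.2%; Line U is lower overall.

decreases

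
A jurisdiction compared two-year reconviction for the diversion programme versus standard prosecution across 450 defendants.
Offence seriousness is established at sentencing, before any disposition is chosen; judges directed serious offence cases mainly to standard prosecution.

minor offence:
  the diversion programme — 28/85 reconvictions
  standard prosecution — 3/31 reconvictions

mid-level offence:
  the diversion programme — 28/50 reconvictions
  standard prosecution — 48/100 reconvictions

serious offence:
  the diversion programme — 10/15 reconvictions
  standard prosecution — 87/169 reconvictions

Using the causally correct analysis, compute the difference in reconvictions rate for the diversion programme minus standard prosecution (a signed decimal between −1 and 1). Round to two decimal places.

Offence seriousness differs across dispositions for reasons unrelated to any effect of the disposition itself, and it separately predicts the outcome — a classic confounder. We must compare within offence seriousness levels.
Adjusting over the population distribution of offence seriousness: 0.258·(0.329−0.097) + 0.333·(0.560−0.480) + 0.409·(0.667−0.515) = +0.149.

+0.15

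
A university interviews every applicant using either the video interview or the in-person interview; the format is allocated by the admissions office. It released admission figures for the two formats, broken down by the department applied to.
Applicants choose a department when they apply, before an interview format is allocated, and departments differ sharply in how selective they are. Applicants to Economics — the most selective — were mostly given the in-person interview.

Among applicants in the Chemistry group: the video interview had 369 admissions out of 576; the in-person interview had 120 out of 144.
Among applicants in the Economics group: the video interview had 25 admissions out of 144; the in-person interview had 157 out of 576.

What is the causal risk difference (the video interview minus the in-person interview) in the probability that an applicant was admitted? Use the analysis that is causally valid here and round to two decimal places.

-0.15

Here department is a common cause — it drives both which interview format a case falls under and the outcome. The crude comparison mixes populations; the stratum-specific rates are the causally relevant ones.
Adjusting over the population distribution of department: 0.500·(0.641−0.833) + 0.500·(0.174−0.273) = -0.146.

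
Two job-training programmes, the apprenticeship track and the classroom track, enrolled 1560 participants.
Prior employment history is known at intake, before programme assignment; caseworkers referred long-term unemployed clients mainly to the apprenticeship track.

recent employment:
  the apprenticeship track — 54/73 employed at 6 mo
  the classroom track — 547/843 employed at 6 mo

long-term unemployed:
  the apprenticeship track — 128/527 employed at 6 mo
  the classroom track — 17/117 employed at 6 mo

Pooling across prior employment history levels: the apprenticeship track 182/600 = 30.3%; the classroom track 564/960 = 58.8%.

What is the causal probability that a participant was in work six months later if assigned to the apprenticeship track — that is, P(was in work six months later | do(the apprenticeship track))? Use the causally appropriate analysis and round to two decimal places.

0.53

Within every prior employment history level the apprenticeship track has the higher rate, yet pooled the classroom track does — Simpson's reversal.
Prior employment history is set before the programme has any effect — it is not caused by the programme — and it independently drives the outcome. That makes it a confounder, so the causal comparison is within prior employment history levels.
Standardising the apprenticeship track to the population prior employment history mix: 0.587·54/73 + 0.413·128/527 = 0.535.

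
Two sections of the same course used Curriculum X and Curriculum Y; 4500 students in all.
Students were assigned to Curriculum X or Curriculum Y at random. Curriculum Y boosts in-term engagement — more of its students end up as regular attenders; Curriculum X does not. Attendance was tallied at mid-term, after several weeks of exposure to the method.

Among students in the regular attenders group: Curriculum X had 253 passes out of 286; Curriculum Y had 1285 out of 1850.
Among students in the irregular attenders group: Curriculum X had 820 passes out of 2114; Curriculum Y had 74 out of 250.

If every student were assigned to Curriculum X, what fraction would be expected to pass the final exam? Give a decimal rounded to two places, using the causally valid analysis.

Within every mid-term attendance level Curriculum X has the higher rate, yet pooled Curriculum Y does — Simpson's reversal.
Mid-term attendance is recorded after the teaching method and is itself shifted by it — it sits on the causal path from teaching method to outcome. Conditioning on a mediator would strip out part of the effect we want; the pooled comparison gives the total causal effect.
So P(outcome | do(Curriculum X)) is just the pooled rate for Curriculum X: 1073/2400 = 0.447.

0.45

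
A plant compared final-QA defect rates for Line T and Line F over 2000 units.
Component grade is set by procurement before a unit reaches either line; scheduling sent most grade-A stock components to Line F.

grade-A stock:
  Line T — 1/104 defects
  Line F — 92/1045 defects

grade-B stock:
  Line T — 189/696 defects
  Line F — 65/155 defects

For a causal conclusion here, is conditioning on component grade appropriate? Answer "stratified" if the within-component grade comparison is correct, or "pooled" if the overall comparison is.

Within every component grade level Line T has the lower rate, yet pooled Line F does — Simpson's reversal.
Component grade differs across lines for reasons unrelated to any effect of the line itself, and it separately predicts the outcome — a classic confounder. We must compare within component grade levels.
Within each level — grade-A stock: 1.0% vs 8.8%; grade-B stock: 27.2% vs 41.9% — Line T is lower every time.

stratified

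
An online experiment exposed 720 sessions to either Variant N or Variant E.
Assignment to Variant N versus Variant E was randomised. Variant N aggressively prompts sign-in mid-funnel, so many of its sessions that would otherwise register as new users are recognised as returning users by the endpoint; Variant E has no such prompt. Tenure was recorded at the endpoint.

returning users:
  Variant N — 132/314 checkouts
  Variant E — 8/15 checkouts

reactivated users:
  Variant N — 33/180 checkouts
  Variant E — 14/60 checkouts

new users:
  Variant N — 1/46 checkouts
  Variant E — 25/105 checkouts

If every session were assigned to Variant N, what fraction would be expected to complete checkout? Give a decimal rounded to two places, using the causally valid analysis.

0.31

Within every user tenure level Variant E has the higher rate, yet pooled Variant N does — Simpson's reversal.
User tenure is recorded after the variant and is itself shifted by it — it sits on the causal path from variant to outcome. Conditioning on a mediator would strip out part of the effect we want; the pooled comparison gives the total causal effect.
So P(outcome | do(Variant N)) is just the pooled rate for Variant N: 166/540 = 0.307.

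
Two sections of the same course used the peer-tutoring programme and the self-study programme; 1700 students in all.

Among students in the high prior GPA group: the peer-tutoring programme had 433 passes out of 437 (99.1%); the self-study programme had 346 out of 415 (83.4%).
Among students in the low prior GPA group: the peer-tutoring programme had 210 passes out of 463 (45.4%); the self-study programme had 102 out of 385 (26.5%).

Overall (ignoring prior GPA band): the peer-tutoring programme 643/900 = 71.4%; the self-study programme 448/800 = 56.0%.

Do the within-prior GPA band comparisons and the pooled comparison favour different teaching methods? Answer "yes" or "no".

no

Within each prior GPA band level (high prior GPA 99.1% vs 83.4%; low prior GPA 45.4% vs 26.5%), the peer-tutoring programme has the higher rate every time. Pooled: 71.4% vs 56.0% — the peer-tutoring programme has the higher rate overall. They agree.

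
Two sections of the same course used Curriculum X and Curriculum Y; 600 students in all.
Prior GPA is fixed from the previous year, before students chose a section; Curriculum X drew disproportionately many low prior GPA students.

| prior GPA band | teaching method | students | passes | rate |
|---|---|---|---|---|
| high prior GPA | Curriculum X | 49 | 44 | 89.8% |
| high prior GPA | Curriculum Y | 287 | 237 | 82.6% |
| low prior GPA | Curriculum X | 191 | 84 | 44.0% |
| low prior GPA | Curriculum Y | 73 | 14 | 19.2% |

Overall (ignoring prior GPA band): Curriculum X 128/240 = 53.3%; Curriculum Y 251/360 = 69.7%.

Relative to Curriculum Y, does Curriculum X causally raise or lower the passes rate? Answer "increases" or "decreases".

Prior GPA band differs across teaching methods for reasons unrelated to any effect of the teaching method itself, and it separately predicts the outcome — a classic confounder. We must compare within prior GPA band levels.
Within each level — high prior GPA: 89.8% vs 82.6%; low prior GPA: 44.0% vs 19.2% — Curriculum X is higher every time.

increases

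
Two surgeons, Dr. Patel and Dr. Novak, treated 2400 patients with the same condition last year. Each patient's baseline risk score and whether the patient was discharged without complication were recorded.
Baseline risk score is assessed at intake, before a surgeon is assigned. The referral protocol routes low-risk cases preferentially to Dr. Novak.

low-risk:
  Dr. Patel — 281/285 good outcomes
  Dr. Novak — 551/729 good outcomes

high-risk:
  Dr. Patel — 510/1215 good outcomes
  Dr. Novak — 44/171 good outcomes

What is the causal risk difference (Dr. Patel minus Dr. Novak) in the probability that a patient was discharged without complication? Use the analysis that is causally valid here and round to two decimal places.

+0.19

The stratified and pooled comparisons disagree (Dr. Patel wins within each baseline risk score; Dr. Novak wins overall), so the answer turns on the causal role of baseline risk score.
Nothing the surgeon does changes baseline risk score; the imbalance is an allocation artefact. With baseline risk score also predicting the outcome, the pooled figure is confounded, and the within-stratum comparison is the causal one.
Adjusting over the population distribution of baseline risk score: 0.422·(0.986−0.756) + 0.578·(0.420−0.257) = +0.191.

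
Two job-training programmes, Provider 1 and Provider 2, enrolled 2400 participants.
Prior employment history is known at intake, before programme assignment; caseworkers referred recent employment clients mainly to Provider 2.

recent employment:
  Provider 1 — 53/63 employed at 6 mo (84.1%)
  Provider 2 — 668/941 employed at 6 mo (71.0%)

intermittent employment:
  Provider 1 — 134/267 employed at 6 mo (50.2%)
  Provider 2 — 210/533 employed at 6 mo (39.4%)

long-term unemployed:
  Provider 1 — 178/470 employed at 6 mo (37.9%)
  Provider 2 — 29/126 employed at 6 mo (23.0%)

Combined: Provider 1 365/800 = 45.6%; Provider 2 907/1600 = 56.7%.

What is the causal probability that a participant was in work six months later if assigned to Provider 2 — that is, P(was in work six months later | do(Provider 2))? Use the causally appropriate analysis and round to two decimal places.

Within every prior employment history level Provider 1 has the higher rate, yet pooled Provider 2 does — Simpson's reversal.
Prior employment history satisfies the back-door criterion: it is not a descendant of the programme, and it blocks the spurious path from programme to outcome. Adjusting for it (i.e., using the within-prior employment history rates) gives the causal effect.
Standardising Provider 2 to the population prior employment history mix: 0.418·668/941 + 0.333·210/533 + 0.248·29/126 = 0.485.

0.49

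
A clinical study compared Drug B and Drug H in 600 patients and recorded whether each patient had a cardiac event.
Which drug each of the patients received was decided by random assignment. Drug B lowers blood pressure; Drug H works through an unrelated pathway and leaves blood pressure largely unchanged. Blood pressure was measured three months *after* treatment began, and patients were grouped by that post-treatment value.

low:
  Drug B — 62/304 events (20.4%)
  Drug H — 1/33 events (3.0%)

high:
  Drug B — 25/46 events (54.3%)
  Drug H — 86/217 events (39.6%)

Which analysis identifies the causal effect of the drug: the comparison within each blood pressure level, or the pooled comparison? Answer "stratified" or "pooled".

pooled

Blood pressure is downstream of the drug. One should not condition on a consequence of treatment, so the overall rates are the right comparison.
Pooled: Drug B 24.9% vs Drug H 34.8%; Drug B is lower overall.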